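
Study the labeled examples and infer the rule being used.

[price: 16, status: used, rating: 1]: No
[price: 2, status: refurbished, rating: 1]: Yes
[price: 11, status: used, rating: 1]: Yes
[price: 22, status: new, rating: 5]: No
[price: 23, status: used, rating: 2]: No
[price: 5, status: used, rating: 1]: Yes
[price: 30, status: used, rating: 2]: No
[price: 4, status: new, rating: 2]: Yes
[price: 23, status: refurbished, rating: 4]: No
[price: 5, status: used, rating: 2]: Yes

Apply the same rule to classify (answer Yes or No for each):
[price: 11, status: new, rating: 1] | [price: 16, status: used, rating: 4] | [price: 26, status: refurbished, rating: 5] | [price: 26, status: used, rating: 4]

Yes, No, No, No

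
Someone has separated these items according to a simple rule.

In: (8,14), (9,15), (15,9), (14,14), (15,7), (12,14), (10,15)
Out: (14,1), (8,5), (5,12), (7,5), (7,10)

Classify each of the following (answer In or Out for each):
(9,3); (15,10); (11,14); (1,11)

The simplest hypothesis consistent with all the labels is: sum ≥ 22.
Out: (9,3), since 9+3 = 12.
In: (15,10), since 15+10 = 25.
In: (11,14), since 11+14 = 25.
Out: (1,11), since 1+11 = 12.

Out, In, In, Out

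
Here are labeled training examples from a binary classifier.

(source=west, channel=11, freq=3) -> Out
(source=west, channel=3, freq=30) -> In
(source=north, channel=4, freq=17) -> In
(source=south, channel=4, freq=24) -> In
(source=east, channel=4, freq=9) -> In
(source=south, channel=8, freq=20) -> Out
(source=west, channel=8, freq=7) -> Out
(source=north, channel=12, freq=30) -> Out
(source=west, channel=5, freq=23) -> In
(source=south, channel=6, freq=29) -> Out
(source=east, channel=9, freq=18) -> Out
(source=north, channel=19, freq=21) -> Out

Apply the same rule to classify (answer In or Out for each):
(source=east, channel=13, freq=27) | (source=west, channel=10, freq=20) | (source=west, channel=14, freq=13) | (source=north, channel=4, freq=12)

Rule: channel ≤ 5. This holds for each 'In' example and fails for each 'Out' one.
(source=east, channel=13, freq=27): channel = 13, fails the rule → Out. (source=west, channel=10, freq=20): channel = 10, fails the rule → Out. (source=west, channel=14, freq=13): channel = 14, fails the rule → Out. (source=north, channel=4, freq=12): channel = 4, meets the rule → In.

Out, Out, Out, In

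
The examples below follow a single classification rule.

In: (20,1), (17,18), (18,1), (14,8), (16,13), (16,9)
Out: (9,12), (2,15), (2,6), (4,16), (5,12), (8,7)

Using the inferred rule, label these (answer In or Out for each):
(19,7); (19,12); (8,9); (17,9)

The pattern is that an item is 'In' exactly when: first ≥ 12.
(19,7): first 19 — checks out, so In.
(19,12): first 19 — checks out, so In.
(8,9): first 8 — doesn't qualify, so Out.
(17,9): first 17 — checks out, so In.

In, In, Out, In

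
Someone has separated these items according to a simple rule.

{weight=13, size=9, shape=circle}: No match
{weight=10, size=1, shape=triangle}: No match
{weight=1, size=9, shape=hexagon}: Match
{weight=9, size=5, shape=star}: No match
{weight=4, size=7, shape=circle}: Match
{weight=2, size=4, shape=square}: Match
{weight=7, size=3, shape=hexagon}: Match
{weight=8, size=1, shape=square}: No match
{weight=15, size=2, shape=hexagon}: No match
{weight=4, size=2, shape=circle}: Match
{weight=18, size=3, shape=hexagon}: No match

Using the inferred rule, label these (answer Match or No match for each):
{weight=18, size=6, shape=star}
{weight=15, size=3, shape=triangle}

'Match' ⟺ weight ≤ 7.
{weight=18, size=6, shape=star}: No match (weight = 18). {weight=15, size=3, shape=triangle}: No match (weight = 15).

No match, No match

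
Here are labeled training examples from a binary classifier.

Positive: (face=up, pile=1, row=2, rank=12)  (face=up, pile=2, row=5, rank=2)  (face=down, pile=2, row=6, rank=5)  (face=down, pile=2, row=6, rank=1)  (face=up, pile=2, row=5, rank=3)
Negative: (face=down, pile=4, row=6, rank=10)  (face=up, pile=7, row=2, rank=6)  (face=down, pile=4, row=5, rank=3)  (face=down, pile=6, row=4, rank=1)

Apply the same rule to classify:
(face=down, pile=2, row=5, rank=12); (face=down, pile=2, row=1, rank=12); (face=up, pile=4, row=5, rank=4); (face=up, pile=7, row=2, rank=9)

Positive, Positive, Negative, Negative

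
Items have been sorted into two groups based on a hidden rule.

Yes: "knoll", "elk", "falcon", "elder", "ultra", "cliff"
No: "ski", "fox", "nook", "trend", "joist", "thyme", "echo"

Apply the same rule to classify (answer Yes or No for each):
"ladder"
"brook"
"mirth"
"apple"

Yes, No, No, Yes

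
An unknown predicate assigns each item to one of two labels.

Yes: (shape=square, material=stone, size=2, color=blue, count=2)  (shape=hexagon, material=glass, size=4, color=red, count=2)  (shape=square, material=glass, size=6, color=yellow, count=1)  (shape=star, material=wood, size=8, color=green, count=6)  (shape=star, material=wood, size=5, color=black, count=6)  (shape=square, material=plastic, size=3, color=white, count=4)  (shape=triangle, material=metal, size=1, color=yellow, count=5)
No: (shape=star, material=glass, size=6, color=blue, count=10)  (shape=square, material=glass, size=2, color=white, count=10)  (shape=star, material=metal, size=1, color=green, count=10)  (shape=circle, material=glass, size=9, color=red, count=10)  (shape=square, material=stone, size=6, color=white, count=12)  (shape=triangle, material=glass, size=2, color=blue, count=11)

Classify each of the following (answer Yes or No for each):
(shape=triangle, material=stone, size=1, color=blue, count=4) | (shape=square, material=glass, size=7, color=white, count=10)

The pattern is that an item is 'Yes' exactly when: count ≤ 6.
(shape=triangle, material=stone, size=1, color=blue, count=4) → count = 4 → Yes.
(shape=square, material=glass, size=7, color=white, count=10) → count = 10 → No.

Yes, No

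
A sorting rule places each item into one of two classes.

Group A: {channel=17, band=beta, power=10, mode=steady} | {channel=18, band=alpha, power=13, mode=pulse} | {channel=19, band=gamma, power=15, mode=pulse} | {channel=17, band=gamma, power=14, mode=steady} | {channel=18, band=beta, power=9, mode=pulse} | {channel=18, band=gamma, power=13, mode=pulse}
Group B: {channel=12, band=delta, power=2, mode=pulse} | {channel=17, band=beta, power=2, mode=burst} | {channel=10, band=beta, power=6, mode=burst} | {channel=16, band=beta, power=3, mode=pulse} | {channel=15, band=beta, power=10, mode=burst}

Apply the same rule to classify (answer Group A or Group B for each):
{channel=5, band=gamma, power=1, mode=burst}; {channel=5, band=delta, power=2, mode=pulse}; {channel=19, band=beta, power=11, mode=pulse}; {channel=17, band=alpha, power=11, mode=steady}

The pattern is that an item is 'Group A' exactly when: channel ≥ 16 AND power ≥ 6.
{channel=5, band=gamma, power=1, mode=burst}: channel = 5, power = 1 — fails this test, so Group B.
{channel=5, band=delta, power=2, mode=pulse}: channel = 5, power = 2 — fails this test, so Group B.
{channel=19, band=beta, power=11, mode=pulse}: channel = 19, power = 11 — satisfies this, so Group A.
{channel=17, band=alpha, power=11, mode=steady}: channel = 17, power = 11 — satisfies this, so Group A.

Group B, Group B, Group A, Group A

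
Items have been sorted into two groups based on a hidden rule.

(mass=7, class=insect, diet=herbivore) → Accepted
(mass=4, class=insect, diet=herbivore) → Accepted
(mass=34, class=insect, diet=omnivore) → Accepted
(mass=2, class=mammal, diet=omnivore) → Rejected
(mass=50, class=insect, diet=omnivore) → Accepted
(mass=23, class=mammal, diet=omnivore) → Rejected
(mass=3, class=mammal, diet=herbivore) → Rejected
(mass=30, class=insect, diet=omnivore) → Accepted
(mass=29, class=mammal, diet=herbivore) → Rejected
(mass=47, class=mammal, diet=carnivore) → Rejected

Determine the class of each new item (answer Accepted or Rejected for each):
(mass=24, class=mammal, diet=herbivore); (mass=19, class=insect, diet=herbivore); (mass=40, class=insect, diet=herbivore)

Rejected, Accepted, Accepted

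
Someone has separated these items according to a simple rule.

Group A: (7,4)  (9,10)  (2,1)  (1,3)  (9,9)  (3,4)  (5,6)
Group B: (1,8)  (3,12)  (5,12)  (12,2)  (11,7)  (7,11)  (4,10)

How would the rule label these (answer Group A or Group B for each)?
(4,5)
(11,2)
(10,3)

Group A, Group B, Group B

The rule appears to be: |first − second| ≤ 3.
(4,5): Group A (|4−5| = 1). (11,2): Group B (|11−2| = 9). (10,3): Group B (|10−3| = 7).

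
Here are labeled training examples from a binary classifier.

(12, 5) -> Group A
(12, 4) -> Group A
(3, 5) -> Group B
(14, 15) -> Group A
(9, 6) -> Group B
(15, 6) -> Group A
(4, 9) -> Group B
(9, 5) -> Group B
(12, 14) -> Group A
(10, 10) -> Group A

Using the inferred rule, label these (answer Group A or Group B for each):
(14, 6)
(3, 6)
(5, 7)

Group A, Group B, Group B

A rule that fits every label: sum ≥ 16 — true of each 'Group A' example, false of each 'Group B' one.
(14, 6) → 14+6 = 20 → Group A. (3, 6) → 3+6 = 9 → Group B. (5, 7) → 5+7 = 12 → Group B.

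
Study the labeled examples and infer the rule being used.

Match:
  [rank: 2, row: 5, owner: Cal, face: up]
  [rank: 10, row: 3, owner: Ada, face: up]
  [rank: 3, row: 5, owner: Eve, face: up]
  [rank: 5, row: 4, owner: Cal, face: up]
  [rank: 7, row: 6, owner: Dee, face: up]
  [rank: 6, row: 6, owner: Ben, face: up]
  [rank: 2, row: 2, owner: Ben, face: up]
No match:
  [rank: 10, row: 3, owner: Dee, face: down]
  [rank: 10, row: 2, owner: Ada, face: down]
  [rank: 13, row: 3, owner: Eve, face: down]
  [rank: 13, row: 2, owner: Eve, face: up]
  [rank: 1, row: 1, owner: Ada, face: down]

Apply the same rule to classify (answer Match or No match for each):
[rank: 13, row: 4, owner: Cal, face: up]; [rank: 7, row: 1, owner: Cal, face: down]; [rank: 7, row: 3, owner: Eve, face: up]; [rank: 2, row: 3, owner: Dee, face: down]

No match, No match, Match, No match

'Match' ⟺ face is up AND rank ≤ 10.
[rank: 13, row: 4, owner: Cal, face: up]: No match (face is up, rank = 13).
[rank: 7, row: 1, owner: Cal, face: down]: No match (face is down, rank = 7).
[rank: 7, row: 3, owner: Eve, face: up]: Match (face is up, rank = 7).
[rank: 2, row: 3, owner: Dee, face: down]: No match (face is down, rank = 2).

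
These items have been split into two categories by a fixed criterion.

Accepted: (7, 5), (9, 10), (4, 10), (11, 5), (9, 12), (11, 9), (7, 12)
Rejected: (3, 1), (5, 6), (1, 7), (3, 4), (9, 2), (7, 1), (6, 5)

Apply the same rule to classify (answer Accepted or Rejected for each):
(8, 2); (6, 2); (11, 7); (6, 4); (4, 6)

Rejected, Rejected, Accepted, Rejected, Rejected

The common property of the 'Accepted' items is: sum ≥ 12. No 'Rejected' item has it.
(8, 2): 8+2 = 10 — doesn't match, so Rejected.
(6, 2): 6+2 = 8 — doesn't match, so Rejected.
(11, 7): 11+7 = 18 — qualifies, so Accepted.
(6, 4): 6+4 = 10 — doesn't match, so Rejected.
(4, 6): 4+6 = 10 — doesn't match, so Rejected.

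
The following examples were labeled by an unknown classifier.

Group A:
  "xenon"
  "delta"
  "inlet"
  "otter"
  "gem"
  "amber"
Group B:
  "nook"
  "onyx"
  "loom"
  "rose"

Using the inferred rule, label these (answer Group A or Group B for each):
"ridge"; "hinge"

Group A, Group A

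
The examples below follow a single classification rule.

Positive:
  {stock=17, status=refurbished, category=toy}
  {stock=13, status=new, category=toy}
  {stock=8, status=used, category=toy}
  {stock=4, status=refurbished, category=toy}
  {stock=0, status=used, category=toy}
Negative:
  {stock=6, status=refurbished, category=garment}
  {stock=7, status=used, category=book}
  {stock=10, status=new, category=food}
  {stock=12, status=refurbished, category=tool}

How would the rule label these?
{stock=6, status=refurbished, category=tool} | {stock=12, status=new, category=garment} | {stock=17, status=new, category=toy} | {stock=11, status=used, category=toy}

Comparing the two groups points to one rule — category is toy.
{stock=6, status=refurbished, category=tool}: Negative (category is tool). {stock=12, status=new, category=garment}: Negative (category is garment). {stock=17, status=new, category=toy}: Positive (category is toy). {stock=11, status=used, category=toy}: Positive (category is toy).

Negative, Negative, Positive, Positive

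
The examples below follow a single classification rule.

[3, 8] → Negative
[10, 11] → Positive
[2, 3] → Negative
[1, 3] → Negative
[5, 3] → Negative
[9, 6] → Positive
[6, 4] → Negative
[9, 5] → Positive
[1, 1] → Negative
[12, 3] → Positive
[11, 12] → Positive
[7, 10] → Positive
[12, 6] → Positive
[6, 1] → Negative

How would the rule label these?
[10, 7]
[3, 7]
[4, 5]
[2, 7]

Positive, Negative, Negative, Negative

The classifier is using: sum ≥ 14.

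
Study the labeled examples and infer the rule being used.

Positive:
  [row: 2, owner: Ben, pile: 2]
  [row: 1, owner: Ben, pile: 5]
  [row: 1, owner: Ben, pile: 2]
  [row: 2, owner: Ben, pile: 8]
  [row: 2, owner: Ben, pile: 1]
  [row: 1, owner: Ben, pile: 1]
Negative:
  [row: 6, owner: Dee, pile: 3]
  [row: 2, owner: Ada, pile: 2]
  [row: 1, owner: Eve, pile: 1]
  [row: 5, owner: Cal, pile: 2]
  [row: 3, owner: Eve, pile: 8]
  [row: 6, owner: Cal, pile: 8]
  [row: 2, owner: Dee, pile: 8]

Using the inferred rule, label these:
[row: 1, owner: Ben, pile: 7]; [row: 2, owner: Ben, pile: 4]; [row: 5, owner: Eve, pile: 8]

The common property of the 'Positive' items is: owner is Ben. No 'Negative' item has it.
[row: 1, owner: Ben, pile: 7] → owner is Ben → Positive.
[row: 2, owner: Ben, pile: 4] → owner is Ben → Positive.
[row: 5, owner: Eve, pile: 8] → owner is Eve → Negative.

Positive, Positive, Negative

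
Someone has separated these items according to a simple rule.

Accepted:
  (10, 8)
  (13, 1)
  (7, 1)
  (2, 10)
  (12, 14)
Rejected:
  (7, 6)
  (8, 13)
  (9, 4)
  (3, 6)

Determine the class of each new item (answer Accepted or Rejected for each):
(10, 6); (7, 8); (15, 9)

Accepted, Rejected, Accepted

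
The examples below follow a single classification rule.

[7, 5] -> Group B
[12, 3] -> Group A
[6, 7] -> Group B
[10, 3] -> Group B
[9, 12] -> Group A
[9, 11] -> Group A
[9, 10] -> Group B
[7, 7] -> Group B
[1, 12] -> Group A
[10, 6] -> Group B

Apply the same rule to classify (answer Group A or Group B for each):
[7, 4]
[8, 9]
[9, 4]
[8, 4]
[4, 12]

The classifier is using: max ≥ 11.
[7, 4]: max 7 — doesn't qualify, so Group B. [8, 9]: max 9 — doesn't qualify, so Group B. [9, 4]: max 9 — doesn't qualify, so Group B. [8, 4]: max 8 — doesn't qualify, so Group B. [4, 12]: max 12 — passes, so Group A.

Group B, Group B, Group B, Group B, Group A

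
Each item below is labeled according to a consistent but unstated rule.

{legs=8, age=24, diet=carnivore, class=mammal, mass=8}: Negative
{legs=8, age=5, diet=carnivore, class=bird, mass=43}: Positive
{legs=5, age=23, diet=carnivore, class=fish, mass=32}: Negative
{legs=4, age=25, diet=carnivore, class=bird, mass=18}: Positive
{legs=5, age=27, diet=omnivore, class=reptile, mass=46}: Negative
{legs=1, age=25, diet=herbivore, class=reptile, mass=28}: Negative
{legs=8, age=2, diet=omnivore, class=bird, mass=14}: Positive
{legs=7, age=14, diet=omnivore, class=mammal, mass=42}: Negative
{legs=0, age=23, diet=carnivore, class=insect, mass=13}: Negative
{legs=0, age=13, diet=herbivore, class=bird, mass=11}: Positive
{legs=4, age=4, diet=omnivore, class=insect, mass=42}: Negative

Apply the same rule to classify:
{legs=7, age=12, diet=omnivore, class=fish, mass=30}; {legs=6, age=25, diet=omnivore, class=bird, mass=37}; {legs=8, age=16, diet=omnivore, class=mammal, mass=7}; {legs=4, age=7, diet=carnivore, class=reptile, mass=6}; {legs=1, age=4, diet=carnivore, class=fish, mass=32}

Negative, Positive, Negative, Negative, Negative

The rule appears to be: class is bird.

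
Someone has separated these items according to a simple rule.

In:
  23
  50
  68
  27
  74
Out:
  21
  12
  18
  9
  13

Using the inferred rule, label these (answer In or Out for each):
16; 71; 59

Out, In, In

The simplest hypothesis consistent with all the labels is: at least 23.
16: 16 < 23 — does not satisfy this, so Out. 71: 71 ≥ 23 — qualifies, so In. 59: 59 ≥ 23 — qualifies, so In.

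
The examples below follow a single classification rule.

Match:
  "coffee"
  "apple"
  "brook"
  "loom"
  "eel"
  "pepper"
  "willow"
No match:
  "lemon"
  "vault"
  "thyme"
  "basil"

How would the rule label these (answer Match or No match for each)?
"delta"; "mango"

No match, No match

One predicate separates the groups cleanly: has a double letter.
No match: "delta", since no doubled letter.
No match: "mango", since no doubled letter.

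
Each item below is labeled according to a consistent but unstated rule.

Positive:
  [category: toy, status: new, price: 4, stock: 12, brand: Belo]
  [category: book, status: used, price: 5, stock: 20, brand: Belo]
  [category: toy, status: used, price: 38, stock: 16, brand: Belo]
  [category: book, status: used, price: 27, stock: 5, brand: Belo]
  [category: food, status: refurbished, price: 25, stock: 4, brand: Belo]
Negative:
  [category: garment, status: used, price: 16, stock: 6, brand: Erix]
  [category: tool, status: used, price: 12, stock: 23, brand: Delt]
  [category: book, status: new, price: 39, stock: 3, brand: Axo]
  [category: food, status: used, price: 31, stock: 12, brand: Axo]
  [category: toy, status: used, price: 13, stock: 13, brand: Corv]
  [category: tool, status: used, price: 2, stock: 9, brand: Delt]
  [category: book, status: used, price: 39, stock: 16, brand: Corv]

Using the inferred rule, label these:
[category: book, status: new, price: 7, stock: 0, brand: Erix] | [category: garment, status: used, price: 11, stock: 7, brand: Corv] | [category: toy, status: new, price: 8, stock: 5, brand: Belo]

The rule appears to be: brand is Belo.
Negative: [category: book, status: new, price: 7, stock: 0, brand: Erix], since brand is Erix. Negative: [category: garment, status: used, price: 11, stock: 7, brand: Corv], since brand is Corv. Positive: [category: toy, status: new, price: 8, stock: 5, brand: Belo], since brand is Belo.

Negative, Negative, Positive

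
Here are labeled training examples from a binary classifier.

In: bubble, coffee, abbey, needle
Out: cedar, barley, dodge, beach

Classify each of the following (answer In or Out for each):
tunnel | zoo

In, In

'In' ⟺ has a double letter.
tunnel: 'nn' doubled, meets the rule → In. zoo: 'oo' doubled, meets the rule → In.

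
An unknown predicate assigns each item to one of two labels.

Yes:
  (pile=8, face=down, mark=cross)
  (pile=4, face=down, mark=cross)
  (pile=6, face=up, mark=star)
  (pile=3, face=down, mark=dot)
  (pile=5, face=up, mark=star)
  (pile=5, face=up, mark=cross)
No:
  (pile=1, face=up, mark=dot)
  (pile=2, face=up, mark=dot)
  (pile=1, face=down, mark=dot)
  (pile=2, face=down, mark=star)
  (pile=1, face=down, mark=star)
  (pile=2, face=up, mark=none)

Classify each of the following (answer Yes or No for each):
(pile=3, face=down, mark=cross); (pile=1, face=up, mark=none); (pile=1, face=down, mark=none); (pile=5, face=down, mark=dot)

The distinguishing property — pile ≥ 3 — holds for all the 'Yes' cases and none of the 'No' cases.

Yes, No, No, Yes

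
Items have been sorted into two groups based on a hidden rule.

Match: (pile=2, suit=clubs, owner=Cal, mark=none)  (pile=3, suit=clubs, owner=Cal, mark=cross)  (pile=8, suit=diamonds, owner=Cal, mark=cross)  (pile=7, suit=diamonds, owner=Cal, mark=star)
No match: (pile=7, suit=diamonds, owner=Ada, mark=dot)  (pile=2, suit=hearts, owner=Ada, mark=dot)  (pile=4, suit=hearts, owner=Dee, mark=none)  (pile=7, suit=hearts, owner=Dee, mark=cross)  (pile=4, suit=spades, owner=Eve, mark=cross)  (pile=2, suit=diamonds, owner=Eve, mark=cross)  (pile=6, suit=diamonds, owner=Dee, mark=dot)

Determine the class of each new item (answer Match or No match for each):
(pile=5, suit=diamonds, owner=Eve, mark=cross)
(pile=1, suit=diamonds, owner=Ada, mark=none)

No match, No match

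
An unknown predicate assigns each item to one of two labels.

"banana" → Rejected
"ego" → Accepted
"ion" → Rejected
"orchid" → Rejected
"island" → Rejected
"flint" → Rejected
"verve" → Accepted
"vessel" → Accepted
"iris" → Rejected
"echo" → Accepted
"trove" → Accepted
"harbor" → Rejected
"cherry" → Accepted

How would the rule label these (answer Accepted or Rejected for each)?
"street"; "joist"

The pattern is that an item is 'Accepted' exactly when: contains 'e'.

Accepted, Rejected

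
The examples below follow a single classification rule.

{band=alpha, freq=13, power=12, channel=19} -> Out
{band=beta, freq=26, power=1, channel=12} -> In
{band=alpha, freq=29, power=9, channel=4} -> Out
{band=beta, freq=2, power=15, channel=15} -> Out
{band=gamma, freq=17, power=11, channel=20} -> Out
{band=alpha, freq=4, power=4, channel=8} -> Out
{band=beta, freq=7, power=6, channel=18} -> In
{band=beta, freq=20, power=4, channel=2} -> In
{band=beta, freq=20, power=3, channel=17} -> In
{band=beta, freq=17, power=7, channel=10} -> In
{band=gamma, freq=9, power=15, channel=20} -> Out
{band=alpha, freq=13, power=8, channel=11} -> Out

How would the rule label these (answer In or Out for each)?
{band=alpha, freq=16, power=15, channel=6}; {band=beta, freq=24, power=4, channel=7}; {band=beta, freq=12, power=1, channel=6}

Out, In, In

The classifier is using: band is beta AND freq ≥ 4.
{band=alpha, freq=16, power=15, channel=6}: Out (band is alpha, freq = 16). {band=beta, freq=24, power=4, channel=7}: In (band is beta, freq = 24). {band=beta, freq=12, power=1, channel=6}: In (band is beta, freq = 12).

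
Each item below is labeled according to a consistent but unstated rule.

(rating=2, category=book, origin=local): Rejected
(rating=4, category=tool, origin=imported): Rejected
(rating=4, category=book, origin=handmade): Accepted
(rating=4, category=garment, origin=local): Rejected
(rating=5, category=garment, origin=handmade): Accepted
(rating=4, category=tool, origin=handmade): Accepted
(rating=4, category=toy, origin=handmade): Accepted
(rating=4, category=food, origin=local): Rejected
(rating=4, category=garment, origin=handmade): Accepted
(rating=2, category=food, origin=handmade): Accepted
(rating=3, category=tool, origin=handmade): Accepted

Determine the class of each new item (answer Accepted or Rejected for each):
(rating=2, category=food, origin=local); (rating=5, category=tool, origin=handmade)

All 'Accepted' examples share one property — origin is handmade — and every 'Rejected' example lacks it.

Rejected, Accepted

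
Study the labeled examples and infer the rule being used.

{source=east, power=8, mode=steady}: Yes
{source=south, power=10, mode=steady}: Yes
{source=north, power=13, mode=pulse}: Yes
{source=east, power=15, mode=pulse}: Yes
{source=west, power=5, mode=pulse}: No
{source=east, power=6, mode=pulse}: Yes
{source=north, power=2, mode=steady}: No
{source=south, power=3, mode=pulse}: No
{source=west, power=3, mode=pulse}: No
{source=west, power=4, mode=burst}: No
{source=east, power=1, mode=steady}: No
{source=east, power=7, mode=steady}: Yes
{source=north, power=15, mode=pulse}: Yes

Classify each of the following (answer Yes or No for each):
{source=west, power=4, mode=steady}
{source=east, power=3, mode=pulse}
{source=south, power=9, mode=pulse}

The rule appears to be: power ≥ 6.
{source=west, power=4, mode=steady}: power = 4, fails the rule → No. {source=east, power=3, mode=pulse}: power = 3, fails the rule → No. {source=south, power=9, mode=pulse}: power = 9, matches → Yes.

No, No, Yes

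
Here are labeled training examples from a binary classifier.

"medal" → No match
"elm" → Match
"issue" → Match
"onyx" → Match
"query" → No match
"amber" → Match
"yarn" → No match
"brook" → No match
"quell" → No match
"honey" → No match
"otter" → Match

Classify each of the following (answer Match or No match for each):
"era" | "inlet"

Match, Match

Checking candidate rules against both groups, what survives is: starts with a vowel.
"era" → starts with 'e' → Match. "inlet" → starts with 'i' → Match.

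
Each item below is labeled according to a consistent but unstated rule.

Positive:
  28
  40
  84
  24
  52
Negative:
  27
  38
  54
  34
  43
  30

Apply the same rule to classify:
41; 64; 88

Negative, Positive, Positive

The simplest hypothesis consistent with all the labels is: multiple of 4.
41: 41 = 4·10 + 1 — does not satisfy this, so Negative. 64: 64 = 4·16 — satisfies this, so Positive. 88: 88 = 4·22 — satisfies this, so Positive.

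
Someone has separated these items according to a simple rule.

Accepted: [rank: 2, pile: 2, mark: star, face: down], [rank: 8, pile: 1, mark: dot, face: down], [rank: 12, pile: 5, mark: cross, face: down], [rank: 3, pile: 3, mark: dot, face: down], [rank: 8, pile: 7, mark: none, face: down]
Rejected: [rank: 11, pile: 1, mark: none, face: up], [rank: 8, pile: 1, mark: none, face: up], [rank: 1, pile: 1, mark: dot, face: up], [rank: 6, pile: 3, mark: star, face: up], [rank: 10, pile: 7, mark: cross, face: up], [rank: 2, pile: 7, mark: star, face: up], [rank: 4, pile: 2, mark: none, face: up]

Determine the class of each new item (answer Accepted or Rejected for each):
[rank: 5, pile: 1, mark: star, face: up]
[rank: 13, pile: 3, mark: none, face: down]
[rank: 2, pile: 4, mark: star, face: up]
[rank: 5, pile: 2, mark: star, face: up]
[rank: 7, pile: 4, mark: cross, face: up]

Rejected, Accepted, Rejected, Rejected, Rejected

Every 'Accepted' example satisfies: face is down. None of the 'Rejected' examples do.
Rejected: [rank: 5, pile: 1, mark: star, face: up], since face is up. Accepted: [rank: 13, pile: 3, mark: none, face: down], since face is down. Rejected: [rank: 2, pile: 4, mark: star, face: up], since face is up. Rejected: [rank: 5, pile: 2, mark: star, face: up], since face is up. Rejected: [rank: 7, pile: 4, mark: cross, face: up], since face is up.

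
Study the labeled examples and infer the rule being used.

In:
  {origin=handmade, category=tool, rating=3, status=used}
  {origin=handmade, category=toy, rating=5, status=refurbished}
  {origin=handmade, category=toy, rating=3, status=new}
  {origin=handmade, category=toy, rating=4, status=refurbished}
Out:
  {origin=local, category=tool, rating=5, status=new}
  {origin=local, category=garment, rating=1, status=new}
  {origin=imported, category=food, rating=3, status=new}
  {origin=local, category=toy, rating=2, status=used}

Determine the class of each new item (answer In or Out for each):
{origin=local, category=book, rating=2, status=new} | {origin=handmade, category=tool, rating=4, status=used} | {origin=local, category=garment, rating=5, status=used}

Out, In, Out

All 'In' examples share one property — origin is handmade — and every 'Out' example lacks it.
Out: {origin=local, category=book, rating=2, status=new}, since origin is local. In: {origin=handmade, category=tool, rating=4, status=used}, since origin is handmade. Out: {origin=local, category=garment, rating=5, status=used}, since origin is local.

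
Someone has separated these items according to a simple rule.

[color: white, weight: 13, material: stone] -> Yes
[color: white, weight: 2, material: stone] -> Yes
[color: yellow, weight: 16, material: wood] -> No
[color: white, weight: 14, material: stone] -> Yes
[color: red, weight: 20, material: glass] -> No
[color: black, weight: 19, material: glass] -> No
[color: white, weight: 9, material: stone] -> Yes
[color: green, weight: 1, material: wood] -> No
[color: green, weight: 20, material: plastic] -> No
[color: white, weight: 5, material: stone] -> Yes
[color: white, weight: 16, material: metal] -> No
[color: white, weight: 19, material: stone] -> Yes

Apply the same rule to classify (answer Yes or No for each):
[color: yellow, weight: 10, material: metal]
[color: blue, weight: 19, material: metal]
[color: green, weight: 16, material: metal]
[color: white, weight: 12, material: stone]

The rule appears to be: material is stone.

No, No, No, Yes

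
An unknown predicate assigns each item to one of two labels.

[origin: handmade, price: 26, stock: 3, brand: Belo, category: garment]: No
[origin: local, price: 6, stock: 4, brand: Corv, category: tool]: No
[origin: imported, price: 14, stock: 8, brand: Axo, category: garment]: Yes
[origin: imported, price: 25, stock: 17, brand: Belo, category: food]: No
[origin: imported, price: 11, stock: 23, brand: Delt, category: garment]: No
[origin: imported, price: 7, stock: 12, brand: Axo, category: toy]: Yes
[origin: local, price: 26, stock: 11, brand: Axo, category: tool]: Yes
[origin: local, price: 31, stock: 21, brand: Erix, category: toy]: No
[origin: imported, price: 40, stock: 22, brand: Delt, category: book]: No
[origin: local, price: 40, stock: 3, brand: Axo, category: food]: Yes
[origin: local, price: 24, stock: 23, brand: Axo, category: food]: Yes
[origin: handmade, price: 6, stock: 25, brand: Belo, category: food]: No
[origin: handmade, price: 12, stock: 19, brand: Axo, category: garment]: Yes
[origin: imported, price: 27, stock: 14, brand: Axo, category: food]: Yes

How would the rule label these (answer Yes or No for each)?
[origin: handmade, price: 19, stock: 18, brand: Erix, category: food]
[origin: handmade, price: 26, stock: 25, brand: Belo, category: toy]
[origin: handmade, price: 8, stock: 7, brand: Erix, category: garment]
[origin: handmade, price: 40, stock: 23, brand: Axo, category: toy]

One predicate separates the groups cleanly: brand is Axo.

No, No, No, Yes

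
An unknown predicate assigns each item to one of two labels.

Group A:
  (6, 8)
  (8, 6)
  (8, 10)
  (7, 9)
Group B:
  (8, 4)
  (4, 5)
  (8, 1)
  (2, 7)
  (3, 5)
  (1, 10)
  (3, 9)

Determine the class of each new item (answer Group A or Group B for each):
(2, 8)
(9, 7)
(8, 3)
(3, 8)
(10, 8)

Group B, Group A, Group B, Group B, Group A

The classifier is using: sum ≥ 14.
(2, 8): Group B (2+8 = 10). (9, 7): Group A (9+7 = 16). (8, 3): Group B (8+3 = 11). (3, 8): Group B (3+8 = 11). (10, 8): Group A (10+8 = 18).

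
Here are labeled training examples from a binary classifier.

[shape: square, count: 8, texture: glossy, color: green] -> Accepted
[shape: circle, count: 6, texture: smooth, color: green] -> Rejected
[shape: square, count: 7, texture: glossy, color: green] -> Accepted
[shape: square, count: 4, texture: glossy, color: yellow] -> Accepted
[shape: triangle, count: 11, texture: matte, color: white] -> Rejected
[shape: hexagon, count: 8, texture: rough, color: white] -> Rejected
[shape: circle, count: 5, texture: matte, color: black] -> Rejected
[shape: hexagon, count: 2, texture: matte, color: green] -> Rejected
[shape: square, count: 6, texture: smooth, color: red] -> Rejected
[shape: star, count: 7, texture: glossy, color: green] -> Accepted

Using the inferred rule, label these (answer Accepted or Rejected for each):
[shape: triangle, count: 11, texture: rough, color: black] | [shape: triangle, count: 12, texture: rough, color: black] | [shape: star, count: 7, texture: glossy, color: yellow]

The common property of the 'Accepted' items is: texture is glossy. No 'Rejected' item has it.
[shape: triangle, count: 11, texture: rough, color: black]: Rejected (texture is rough). [shape: triangle, count: 12, texture: rough, color: black]: Rejected (texture is rough). [shape: star, count: 7, texture: glossy, color: yellow]: Accepted (texture is glossy).

Rejected, Rejected, Accepted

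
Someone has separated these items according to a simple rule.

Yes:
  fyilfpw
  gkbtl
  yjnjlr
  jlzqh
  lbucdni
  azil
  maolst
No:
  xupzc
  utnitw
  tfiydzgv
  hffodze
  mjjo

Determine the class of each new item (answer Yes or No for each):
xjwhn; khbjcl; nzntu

Looking at the examples, the only property every 'Yes' case has and every 'No' case lacks is: contains 'l'.
xjwhn: no 'l' — does not pass, so No.
khbjcl: has 'l' — checks out, so Yes.
nzntu: no 'l' — does not pass, so No.

No, Yes, No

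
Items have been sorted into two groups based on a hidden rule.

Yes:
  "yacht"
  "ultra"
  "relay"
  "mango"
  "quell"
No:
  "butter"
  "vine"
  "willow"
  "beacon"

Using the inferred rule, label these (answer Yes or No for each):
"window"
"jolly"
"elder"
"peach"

No, Yes, Yes, Yes

'Yes' ⟺ odd length.
"window" → length 6 → No.
"jolly" → length 5 → Yes.
"elder" → length 5 → Yes.
"peach" → length 5 → Yes.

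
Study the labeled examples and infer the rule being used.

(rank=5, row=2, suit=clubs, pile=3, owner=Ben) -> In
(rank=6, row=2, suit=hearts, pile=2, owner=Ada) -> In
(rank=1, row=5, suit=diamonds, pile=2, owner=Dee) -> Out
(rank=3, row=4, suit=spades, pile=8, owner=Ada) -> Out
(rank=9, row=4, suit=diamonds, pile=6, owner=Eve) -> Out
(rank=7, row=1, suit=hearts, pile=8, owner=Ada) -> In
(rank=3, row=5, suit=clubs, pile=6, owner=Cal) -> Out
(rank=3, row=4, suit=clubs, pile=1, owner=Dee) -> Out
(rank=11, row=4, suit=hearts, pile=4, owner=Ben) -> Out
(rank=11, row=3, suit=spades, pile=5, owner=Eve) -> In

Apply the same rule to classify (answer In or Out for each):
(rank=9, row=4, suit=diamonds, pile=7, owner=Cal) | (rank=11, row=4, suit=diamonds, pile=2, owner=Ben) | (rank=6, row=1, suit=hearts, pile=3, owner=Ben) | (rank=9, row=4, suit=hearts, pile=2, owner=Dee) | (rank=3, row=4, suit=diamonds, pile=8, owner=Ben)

Out, Out, In, Out, Out

All 'In' examples share one property — row ≤ 3 — and every 'Out' example lacks it.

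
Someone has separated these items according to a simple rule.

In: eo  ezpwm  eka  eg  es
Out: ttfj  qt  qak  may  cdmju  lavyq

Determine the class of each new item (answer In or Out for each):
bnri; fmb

All 'In' examples share one property — contains 'e' — and every 'Out' example lacks it.
bnri → no 'e' → Out. fmb → no 'e' → Out.

Out, Out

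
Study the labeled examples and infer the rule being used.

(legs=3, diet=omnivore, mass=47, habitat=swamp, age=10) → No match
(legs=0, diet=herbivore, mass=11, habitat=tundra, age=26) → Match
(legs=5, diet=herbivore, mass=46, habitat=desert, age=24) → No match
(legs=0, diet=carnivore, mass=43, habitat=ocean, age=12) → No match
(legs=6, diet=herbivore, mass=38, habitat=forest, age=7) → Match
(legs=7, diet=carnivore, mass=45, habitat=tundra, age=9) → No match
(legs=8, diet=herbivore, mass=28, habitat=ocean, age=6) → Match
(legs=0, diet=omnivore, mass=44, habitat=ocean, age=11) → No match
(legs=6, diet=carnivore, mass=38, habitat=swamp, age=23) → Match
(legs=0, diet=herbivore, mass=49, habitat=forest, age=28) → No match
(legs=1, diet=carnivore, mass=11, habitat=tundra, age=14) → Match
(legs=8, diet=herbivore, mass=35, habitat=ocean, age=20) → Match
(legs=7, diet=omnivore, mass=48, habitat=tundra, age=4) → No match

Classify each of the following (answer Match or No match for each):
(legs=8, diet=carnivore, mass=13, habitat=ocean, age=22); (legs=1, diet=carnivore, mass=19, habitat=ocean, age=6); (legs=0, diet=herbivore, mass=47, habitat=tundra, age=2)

Every 'Match' example satisfies: mass ≤ 38. None of the 'No match' examples do.
(legs=8, diet=carnivore, mass=13, habitat=ocean, age=22): mass = 13 — satisfies this, so Match. (legs=1, diet=carnivore, mass=19, habitat=ocean, age=6): mass = 19 — satisfies this, so Match. (legs=0, diet=herbivore, mass=47, habitat=tundra, age=2): mass = 47 — does not fit, so No match.

Match, Match, No match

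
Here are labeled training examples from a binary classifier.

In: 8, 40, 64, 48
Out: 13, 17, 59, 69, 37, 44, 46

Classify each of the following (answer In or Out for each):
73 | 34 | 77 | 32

Out, Out, Out, In

The classifier is using: multiple of 8.
73: 73 = 8·9 + 1 — fails this test, so Out. 34: 34 = 8·4 + 2 — fails this test, so Out. 77: 77 = 8·9 + 5 — fails this test, so Out. 32: 32 = 8·4 — checks out, so In.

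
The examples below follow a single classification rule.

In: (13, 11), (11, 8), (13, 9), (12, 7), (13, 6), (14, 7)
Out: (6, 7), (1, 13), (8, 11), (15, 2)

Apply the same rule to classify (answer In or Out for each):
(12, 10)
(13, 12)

Rule: first > second AND sum ≥ 19. This holds for each 'In' example and fails for each 'Out' one.

In, In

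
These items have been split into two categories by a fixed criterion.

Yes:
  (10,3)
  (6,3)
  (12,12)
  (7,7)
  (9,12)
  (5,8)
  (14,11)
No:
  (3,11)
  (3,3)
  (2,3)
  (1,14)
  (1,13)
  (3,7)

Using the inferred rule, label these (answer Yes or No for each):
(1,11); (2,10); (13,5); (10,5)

No, No, Yes, Yes

The distinguishing property — first ≥ 5 — holds for all the 'Yes' cases and none of the 'No' cases.
(1,11) → first 1 → No.
(2,10) → first 2 → No.
(13,5) → first 13 → Yes.
(10,5) → first 10 → Yes.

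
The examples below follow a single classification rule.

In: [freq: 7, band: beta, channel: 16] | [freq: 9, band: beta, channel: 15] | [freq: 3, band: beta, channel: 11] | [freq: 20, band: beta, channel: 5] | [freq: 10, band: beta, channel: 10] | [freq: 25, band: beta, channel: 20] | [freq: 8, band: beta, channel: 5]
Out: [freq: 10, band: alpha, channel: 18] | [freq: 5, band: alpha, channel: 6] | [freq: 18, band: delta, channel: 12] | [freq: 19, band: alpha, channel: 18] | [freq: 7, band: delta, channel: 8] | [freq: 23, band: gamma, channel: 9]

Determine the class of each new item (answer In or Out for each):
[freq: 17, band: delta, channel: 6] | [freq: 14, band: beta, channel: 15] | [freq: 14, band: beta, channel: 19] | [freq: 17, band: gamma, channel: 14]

Out, In, In, Out

Checking candidate rules against both groups, what survives is: band is beta.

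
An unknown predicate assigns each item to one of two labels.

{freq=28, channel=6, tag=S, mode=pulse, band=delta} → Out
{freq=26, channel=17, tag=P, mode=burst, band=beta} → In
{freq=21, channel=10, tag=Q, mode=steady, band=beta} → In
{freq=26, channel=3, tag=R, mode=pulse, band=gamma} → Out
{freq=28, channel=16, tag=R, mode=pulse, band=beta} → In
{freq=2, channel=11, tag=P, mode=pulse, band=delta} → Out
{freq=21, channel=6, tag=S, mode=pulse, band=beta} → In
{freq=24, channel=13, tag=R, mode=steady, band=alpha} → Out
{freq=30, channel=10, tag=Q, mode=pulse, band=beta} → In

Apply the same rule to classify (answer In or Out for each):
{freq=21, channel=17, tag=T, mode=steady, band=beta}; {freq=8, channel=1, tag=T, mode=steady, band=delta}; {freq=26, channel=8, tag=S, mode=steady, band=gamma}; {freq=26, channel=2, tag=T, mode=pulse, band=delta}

In, Out, Out, Out

'In' ⟺ band is beta.
{freq=21, channel=17, tag=T, mode=steady, band=beta}: band is beta — checks out, so In.
{freq=8, channel=1, tag=T, mode=steady, band=delta}: band is delta — doesn't match, so Out.
{freq=26, channel=8, tag=S, mode=steady, band=gamma}: band is gamma — doesn't match, so Out.
{freq=26, channel=2, tag=T, mode=pulse, band=delta}: band is delta — doesn't match, so Out.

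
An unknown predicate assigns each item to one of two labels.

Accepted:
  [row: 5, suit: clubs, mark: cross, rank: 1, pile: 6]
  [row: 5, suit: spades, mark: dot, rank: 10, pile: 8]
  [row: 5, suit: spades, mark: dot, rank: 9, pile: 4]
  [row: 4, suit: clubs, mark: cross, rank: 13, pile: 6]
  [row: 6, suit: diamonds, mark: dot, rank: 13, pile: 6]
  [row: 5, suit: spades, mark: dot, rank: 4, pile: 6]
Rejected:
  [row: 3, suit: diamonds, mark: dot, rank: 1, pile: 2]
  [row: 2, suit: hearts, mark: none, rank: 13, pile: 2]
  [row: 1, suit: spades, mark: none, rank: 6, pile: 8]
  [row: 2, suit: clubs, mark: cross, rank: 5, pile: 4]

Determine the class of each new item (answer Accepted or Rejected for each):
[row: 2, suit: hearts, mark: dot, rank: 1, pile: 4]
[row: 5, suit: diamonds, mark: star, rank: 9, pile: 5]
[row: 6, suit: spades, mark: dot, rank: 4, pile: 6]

Rejected, Accepted, Accepted

The distinguishing property — row ≥ 4 — holds for all the 'Accepted' cases and none of the 'Rejected' cases.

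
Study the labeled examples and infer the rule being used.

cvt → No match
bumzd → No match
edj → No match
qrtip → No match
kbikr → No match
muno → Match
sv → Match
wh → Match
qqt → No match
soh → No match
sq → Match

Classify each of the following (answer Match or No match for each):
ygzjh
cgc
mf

The rule appears to be: even length.
ygzjh → length 5 → No match. cgc → length 3 → No match. mf → length 2 → Match.

No match, No match, Match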